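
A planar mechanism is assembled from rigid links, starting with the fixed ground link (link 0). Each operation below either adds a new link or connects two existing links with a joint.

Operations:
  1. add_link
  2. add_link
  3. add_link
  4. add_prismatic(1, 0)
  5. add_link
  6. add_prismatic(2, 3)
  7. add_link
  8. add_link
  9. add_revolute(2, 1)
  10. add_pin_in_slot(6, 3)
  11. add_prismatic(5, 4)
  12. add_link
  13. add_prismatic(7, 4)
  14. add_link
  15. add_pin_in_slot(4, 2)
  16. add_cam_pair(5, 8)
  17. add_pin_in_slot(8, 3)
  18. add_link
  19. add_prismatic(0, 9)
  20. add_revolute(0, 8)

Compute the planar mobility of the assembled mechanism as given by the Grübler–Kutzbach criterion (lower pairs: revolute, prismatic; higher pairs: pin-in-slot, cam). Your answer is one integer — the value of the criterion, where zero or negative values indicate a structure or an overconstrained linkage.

M = 9

ground; <1,0,0>
#1 <2,0,0>
#2 <3,0,0>
#3 <4,0,0>
P:1↔0 J1 <4,1,0>
#4 <5,1,0>
P:2↔3 J1 <5,2,0>
#5 <6,2,0>
#6 <7,2,0>
R:2↔1 J1 <7,3,0>
PS:6↔3 J2 <7,3,1>
P:5↔4 J1 <7,4,1>
#7 <8,4,1>
P:7↔4 J1 <8,5,1>
#8 <9,5,1>
PS:4↔2 J2 <9,5,2>
C:5↔8 J2 <9,5,3>
PS:8↔3 J2 <9,5,4>
#9 <10,5,4>
P:0↔9 J1 <10,6,4>
R:0↔8 J1 <10,7,4>
3×9 − 2×7 − 1×4 = 9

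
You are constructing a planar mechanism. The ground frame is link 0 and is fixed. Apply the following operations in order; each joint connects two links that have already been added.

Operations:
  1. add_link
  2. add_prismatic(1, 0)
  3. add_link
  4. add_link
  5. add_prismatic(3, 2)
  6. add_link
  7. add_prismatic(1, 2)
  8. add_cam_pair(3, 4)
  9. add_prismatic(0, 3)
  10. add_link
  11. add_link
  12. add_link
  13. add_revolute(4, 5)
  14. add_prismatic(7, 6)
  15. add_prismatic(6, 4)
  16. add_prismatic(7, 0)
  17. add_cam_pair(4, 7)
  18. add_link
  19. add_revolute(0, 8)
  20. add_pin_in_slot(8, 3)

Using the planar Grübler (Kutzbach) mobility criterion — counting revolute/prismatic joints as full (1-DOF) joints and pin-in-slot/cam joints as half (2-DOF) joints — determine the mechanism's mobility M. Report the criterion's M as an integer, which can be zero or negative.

M = 3

[1;0;0] (link 0 is ground)
L+ [2;0;0]
P(1,0)∈J1 [2;1;0]
L+ [3;1;0]
L+ [4;1;0]
P(3,2)∈J1 [4;2;0]
L+ [5;2;0]
P(1,2)∈J1 [5;3;0]
C(3,4)∈J2 [5;3;1]
P(0,3)∈J1 [5;4;1]
L+ [6;4;1]
L+ [7;4;1]
L+ [8;4;1]
R(4,5)∈J1 [8;5;1]
P(7,6)∈J1 [8;6;1]
P(6,4)∈J1 [8;7;1]
P(7,0)∈J1 [8;8;1]
C(4,7)∈J2 [8;8;2]
L+ [9;8;2]
R(0,8)∈J1 [9;9;2]
PS(8,3)∈J2 [9;9;3]
mobility = 24 − 18 − 3 = 3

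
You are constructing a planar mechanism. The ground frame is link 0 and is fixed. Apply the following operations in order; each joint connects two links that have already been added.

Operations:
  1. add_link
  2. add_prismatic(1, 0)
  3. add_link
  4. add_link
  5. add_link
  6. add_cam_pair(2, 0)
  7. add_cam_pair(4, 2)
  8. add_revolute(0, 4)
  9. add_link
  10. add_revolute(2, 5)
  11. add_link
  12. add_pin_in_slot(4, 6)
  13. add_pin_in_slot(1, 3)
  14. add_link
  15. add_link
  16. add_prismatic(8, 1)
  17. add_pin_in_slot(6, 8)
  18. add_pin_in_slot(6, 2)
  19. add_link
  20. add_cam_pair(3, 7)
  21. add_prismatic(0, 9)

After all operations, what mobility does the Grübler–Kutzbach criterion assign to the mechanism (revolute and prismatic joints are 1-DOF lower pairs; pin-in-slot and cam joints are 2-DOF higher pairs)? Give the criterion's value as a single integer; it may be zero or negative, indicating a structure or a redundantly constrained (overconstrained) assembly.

link 0 = ground. State L|J1|J2 = 1|0|0
+link1  2|0|0
P(1,0) f=1→J1  2|1|0
+link2  3|1|0
+link3  4|1|0
+link4  5|1|0
C(2,0) f=2→J2  5|1|1
C(4,2) f=2→J2  5|1|2
R(0,4) f=1→J1  5|2|2
+link5  6|2|2
R(2,5) f=1→J1  6|3|2
+link6  7|3|2
PS(4,6) f=2→J2  7|3|3
PS(1,3) f=2→J2  7|3|4
+link7  8|3|4
+link8  9|3|4
P(8,1) f=1→J1  9|4|4
PS(6,8) f=2→J2  9|4|5
PS(6,2) f=2→J2  9|4|6
+link9  10|4|6
C(3,7) f=2→J2  10|4|7
P(0,9) f=1→J1  10|5|7
M = 3(10−1)−2·5−7 = 27−10−7 = 10

M = 10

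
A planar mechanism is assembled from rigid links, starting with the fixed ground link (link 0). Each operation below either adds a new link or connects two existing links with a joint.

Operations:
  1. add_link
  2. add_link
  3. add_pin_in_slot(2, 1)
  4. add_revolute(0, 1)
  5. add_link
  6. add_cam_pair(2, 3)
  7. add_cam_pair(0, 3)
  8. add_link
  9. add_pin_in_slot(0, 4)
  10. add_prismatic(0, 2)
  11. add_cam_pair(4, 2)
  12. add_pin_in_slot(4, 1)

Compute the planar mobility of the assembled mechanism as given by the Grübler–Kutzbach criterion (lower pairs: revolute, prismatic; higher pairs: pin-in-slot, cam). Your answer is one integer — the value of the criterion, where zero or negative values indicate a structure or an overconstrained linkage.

ground; <1,0,0>
#1 <2,0,0>
#2 <3,0,0>
PS:2↔1 J2 <3,0,1>
R:0↔1 J1 <3,1,1>
#3 <4,1,1>
C:2↔3 J2 <4,1,2>
C:0↔3 J2 <4,1,3>
#4 <5,1,3>
PS:0↔4 J2 <5,1,4>
P:0↔2 J1 <5,2,4>
C:4↔2 J2 <5,2,5>
PS:4↔1 J2 <5,2,6>
3×4 − 2×2 − 1×6 = 2

M = 2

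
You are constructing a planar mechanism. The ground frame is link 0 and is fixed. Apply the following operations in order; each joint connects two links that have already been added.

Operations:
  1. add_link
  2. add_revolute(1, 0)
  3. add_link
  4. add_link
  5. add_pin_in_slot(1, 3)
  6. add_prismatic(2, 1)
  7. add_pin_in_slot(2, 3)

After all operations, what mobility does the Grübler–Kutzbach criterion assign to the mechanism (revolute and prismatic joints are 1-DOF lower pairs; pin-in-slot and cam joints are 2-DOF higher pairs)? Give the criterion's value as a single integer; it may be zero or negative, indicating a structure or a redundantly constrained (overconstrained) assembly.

M = 3

(L,J1,J2)=(1,0,0); link0 fixed
link1: (2,0,0)
R 1-0 [J1]: (2,1,0)
link2: (3,1,0)
link3: (4,1,0)
PS 1-3 [J2]: (4,1,1)
P 2-1 [J1]: (4,2,1)
PS 2-3 [J2]: (4,2,2)
Grübler: 3·3 − 2·2 − 2 = 3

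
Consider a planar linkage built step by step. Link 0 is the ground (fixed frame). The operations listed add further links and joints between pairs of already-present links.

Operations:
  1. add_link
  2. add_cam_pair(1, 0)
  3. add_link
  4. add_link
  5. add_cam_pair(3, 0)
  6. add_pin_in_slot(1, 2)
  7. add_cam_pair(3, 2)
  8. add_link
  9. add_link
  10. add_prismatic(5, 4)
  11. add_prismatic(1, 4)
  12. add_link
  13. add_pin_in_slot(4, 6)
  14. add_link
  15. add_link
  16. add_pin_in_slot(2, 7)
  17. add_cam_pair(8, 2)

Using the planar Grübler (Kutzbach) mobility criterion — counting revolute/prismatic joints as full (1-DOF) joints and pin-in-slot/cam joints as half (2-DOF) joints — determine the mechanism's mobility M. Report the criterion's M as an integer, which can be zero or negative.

[1;0;0] (link 0 is ground)
L+ [2;0;0]
C(1,0)∈J2 [2;0;1]
L+ [3;0;1]
L+ [4;0;1]
C(3,0)∈J2 [4;0;2]
PS(1,2)∈J2 [4;0;3]
C(3,2)∈J2 [4;0;4]
L+ [5;0;4]
L+ [6;0;4]
P(5,4)∈J1 [6;1;4]
P(1,4)∈J1 [6;2;4]
L+ [7;2;4]
PS(4,6)∈J2 [7;2;5]
L+ [8;2;5]
L+ [9;2;5]
PS(2,7)∈J2 [9;2;6]
C(8,2)∈J2 [9;2;7]
mobility = 24 − 4 − 7 = 13

M = 13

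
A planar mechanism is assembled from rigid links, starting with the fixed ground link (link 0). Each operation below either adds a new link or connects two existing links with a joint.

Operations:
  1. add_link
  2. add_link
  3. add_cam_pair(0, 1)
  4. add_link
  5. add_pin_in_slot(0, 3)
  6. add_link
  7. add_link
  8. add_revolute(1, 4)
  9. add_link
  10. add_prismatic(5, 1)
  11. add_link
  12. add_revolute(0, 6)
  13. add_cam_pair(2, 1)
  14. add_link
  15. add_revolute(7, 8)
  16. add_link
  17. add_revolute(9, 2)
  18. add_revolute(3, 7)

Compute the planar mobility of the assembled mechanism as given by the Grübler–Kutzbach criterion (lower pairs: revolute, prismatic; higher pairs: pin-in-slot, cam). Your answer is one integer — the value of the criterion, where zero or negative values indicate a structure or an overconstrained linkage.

M = 12

link 0 = ground. State L|J1|J2 = 1|0|0
+link1  2|0|0
+link2  3|0|0
C(0,1) f=2→J2  3|0|1
+link3  4|0|1
PS(0,3) f=2→J2  4|0|2
+link4  5|0|2
+link5  6|0|2
R(1,4) f=1→J1  6|1|2
+link6  7|1|2
P(5,1) f=1→J1  7|2|2
+link7  8|2|2
R(0,6) f=1→J1  8|3|2
C(2,1) f=2→J2  8|3|3
+link8  9|3|3
R(7,8) f=1→J1  9|4|3
+link9  10|4|3
R(9,2) f=1→J1  10|5|3
R(3,7) f=1→J1  10|6|3
M = 3(10−1)−2·6−3 = 27−12−3 = 12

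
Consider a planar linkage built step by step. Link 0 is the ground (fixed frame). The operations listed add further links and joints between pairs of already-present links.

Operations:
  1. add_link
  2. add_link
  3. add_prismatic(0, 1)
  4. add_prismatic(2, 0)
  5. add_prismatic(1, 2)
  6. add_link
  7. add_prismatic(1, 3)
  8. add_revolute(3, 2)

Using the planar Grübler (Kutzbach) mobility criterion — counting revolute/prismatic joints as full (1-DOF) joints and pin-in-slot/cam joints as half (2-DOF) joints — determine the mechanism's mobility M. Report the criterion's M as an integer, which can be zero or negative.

(L,J1,J2)=(1,0,0); link0 fixed
link1: (2,0,0)
link2: (3,0,0)
P 0-1 [J1]: (3,1,0)
P 2-0 [J1]: (3,2,0)
P 1-2 [J1]: (3,3,0)
link3: (4,3,0)
P 1-3 [J1]: (4,4,0)
R 3-2 [J1]: (4,5,0)
Grübler: 3·3 − 2·5 − 0 = -1

M = -1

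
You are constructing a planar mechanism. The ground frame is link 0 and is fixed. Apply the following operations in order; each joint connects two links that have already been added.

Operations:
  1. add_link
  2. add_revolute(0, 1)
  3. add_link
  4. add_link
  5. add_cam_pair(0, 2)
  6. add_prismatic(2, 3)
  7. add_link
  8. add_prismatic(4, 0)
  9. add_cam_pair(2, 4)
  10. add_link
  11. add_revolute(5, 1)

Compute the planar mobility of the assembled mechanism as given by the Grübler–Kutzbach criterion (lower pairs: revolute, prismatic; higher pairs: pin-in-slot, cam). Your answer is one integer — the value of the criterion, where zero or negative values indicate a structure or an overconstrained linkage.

M = 5

L=1 J1=0 J2=0
add link → L=2 J1=0 J2=0
R@0,1 dof=1 J1 → L=2 J1=1 J2=0
add link → L=3 J1=1 J2=0
add link → L=4 J1=1 J2=0
C@0,2 dof=2 J2 → L=4 J1=1 J2=1
P@2,3 dof=1 J1 → L=4 J1=2 J2=1
add link → L=5 J1=2 J2=1
P@4,0 dof=1 J1 → L=5 J1=3 J2=1
C@2,4 dof=2 J2 → L=5 J1=3 J2=2
add link → L=6 J1=3 J2=2
R@5,1 dof=1 J1 → L=6 J1=4 J2=2
M=3(L−1)−2J1−J2=3·5−2·4−2=5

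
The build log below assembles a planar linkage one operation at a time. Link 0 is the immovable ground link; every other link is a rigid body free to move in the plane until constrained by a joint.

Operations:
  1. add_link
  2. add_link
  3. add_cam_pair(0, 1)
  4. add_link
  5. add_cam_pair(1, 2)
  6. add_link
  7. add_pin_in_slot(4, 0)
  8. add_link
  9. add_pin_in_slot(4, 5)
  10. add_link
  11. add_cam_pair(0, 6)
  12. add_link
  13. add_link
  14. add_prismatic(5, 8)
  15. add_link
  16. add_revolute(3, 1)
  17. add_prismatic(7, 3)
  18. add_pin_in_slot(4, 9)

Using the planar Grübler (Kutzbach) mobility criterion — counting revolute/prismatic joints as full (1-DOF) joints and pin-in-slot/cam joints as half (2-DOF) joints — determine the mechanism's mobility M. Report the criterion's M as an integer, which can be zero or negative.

M = 15

ground; <1,0,0>
#1 <2,0,0>
#2 <3,0,0>
C:0↔1 J2 <3,0,1>
#3 <4,0,1>
C:1↔2 J2 <4,0,2>
#4 <5,0,2>
PS:4↔0 J2 <5,0,3>
#5 <6,0,3>
PS:4↔5 J2 <6,0,4>
#6 <7,0,4>
C:0↔6 J2 <7,0,5>
#7 <8,0,5>
#8 <9,0,5>
P:5↔8 J1 <9,1,5>
#9 <10,1,5>
R:3↔1 J1 <10,2,5>
P:7↔3 J1 <10,3,5>
PS:4↔9 J2 <10,3,6>
3×9 − 2×3 − 1×6 = 15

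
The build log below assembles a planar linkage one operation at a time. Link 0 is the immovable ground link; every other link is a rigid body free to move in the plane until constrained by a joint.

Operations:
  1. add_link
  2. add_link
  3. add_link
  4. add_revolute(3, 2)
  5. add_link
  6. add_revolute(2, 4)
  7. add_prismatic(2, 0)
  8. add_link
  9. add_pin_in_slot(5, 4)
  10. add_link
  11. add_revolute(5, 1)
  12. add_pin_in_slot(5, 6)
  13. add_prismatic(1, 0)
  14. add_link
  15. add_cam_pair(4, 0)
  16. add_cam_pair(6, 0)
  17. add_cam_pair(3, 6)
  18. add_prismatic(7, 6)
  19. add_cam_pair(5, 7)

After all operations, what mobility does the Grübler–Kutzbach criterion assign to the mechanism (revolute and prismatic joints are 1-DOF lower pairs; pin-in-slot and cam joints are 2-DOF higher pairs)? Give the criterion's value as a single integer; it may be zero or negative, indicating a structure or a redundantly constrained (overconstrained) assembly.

M = 3

[1;0;0] (link 0 is ground)
L+ [2;0;0]
L+ [3;0;0]
L+ [4;0;0]
R(3,2)∈J1 [4;1;0]
L+ [5;1;0]
R(2,4)∈J1 [5;2;0]
P(2,0)∈J1 [5;3;0]
L+ [6;3;0]
PS(5,4)∈J2 [6;3;1]
L+ [7;3;1]
R(5,1)∈J1 [7;4;1]
PS(5,6)∈J2 [7;4;2]
P(1,0)∈J1 [7;5;2]
L+ [8;5;2]
C(4,0)∈J2 [8;5;3]
C(6,0)∈J2 [8;5;4]
C(3,6)∈J2 [8;5;5]
P(7,6)∈J1 [8;6;5]
C(5,7)∈J2 [8;6;6]
mobility = 21 − 12 − 6 = 3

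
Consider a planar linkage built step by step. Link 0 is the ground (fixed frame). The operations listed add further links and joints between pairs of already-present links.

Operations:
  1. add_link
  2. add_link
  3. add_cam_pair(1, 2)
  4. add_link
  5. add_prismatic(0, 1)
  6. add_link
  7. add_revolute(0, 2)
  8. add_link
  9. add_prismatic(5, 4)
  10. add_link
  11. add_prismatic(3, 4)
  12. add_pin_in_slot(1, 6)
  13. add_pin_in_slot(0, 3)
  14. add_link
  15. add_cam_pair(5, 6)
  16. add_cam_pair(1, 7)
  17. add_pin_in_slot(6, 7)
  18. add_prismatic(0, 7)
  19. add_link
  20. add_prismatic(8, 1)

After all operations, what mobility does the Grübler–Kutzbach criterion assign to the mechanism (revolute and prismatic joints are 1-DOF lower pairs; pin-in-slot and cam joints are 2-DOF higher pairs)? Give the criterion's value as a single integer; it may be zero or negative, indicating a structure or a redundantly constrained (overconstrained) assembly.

M = 6

[1;0;0] (link 0 is ground)
L+ [2;0;0]
L+ [3;0;0]
C(1,2)∈J2 [3;0;1]
L+ [4;0;1]
P(0,1)∈J1 [4;1;1]
L+ [5;1;1]
R(0,2)∈J1 [5;2;1]
L+ [6;2;1]
P(5,4)∈J1 [6;3;1]
L+ [7;3;1]
P(3,4)∈J1 [7;4;1]
PS(1,6)∈J2 [7;4;2]
PS(0,3)∈J2 [7;4;3]
L+ [8;4;3]
C(5,6)∈J2 [8;4;4]
C(1,7)∈J2 [8;4;5]
PS(6,7)∈J2 [8;4;6]
P(0,7)∈J1 [8;5;6]
L+ [9;5;6]
P(8,1)∈J1 [9;6;6]
mobility = 24 − 12 − 6 = 6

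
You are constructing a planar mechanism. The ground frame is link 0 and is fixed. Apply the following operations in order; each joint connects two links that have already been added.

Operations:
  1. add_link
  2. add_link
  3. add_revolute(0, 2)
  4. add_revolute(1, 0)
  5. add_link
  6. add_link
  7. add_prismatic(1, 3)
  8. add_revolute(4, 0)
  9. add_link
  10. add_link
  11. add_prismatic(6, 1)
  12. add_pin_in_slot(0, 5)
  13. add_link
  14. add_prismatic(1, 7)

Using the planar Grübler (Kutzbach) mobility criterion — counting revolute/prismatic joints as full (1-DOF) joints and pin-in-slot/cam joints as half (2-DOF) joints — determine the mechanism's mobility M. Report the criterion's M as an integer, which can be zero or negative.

M = 8

L=1 J1=0 J2=0
add link → L=2 J1=0 J2=0
add link → L=3 J1=0 J2=0
R@0,2 dof=1 J1 → L=3 J1=1 J2=0
R@1,0 dof=1 J1 → L=3 J1=2 J2=0
add link → L=4 J1=2 J2=0
add link → L=5 J1=2 J2=0
P@1,3 dof=1 J1 → L=5 J1=3 J2=0
R@4,0 dof=1 J1 → L=5 J1=4 J2=0
add link → L=6 J1=4 J2=0
add link → L=7 J1=4 J2=0
P@6,1 dof=1 J1 → L=7 J1=5 J2=0
PS@0,5 dof=2 J2 → L=7 J1=5 J2=1
add link → L=8 J1=5 J2=1
P@1,7 dof=1 J1 → L=8 J1=6 J2=1
M=3(L−1)−2J1−J2=3·7−2·6−1=8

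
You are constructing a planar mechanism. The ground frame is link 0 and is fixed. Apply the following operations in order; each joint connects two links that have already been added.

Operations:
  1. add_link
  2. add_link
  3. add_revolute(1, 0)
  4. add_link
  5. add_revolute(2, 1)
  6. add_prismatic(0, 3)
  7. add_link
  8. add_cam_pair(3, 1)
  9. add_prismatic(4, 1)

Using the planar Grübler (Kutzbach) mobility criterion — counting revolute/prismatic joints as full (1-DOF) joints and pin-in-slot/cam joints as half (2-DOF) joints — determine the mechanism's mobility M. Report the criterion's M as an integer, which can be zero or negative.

link 0 = ground. State L|J1|J2 = 1|0|0
+link1  2|0|0
+link2  3|0|0
R(1,0) f=1→J1  3|1|0
+link3  4|1|0
R(2,1) f=1→J1  4|2|0
P(0,3) f=1→J1  4|3|0
+link4  5|3|0
C(3,1) f=2→J2  5|3|1
P(4,1) f=1→J1  5|4|1
M = 3(5−1)−2·4−1 = 12−8−1 = 3

M = 3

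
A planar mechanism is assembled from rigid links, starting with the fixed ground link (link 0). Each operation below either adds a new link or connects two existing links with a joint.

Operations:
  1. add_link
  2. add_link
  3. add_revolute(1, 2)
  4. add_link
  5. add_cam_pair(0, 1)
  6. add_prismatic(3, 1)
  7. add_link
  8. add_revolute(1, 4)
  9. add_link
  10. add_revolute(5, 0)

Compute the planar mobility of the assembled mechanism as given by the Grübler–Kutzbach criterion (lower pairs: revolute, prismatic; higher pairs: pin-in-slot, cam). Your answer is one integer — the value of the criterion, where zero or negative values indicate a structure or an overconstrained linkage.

(L,J1,J2)=(1,0,0); link0 fixed
link1: (2,0,0)
link2: (3,0,0)
R 1-2 [J1]: (3,1,0)
link3: (4,1,0)
C 0-1 [J2]: (4,1,1)
P 3-1 [J1]: (4,2,1)
link4: (5,2,1)
R 1-4 [J1]: (5,3,1)
link5: (6,3,1)
R 5-0 [J1]: (6,4,1)
Grübler: 3·5 − 2·4 − 1 = 6

M = 6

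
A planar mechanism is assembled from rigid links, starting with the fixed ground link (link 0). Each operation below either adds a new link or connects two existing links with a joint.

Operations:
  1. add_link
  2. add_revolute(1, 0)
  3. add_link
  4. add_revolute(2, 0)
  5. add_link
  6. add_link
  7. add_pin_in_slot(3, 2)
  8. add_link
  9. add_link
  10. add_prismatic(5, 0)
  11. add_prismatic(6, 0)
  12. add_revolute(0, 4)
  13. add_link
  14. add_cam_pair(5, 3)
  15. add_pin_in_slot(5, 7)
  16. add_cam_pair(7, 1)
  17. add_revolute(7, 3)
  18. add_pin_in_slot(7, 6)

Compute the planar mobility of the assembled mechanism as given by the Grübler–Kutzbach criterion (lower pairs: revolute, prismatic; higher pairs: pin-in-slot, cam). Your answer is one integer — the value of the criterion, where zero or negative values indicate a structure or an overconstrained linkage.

ground; <1,0,0>
#1 <2,0,0>
R:1↔0 J1 <2,1,0>
#2 <3,1,0>
R:2↔0 J1 <3,2,0>
#3 <4,2,0>
#4 <5,2,0>
PS:3↔2 J2 <5,2,1>
#5 <6,2,1>
#6 <7,2,1>
P:5↔0 J1 <7,3,1>
P:6↔0 J1 <7,4,1>
R:0↔4 J1 <7,5,1>
#7 <8,5,1>
C:5↔3 J2 <8,5,2>
PS:5↔7 J2 <8,5,3>
C:7↔1 J2 <8,5,4>
R:7↔3 J1 <8,6,4>
PS:7↔6 J2 <8,6,5>
3×7 − 2×6 − 1×5 = 4

M = 4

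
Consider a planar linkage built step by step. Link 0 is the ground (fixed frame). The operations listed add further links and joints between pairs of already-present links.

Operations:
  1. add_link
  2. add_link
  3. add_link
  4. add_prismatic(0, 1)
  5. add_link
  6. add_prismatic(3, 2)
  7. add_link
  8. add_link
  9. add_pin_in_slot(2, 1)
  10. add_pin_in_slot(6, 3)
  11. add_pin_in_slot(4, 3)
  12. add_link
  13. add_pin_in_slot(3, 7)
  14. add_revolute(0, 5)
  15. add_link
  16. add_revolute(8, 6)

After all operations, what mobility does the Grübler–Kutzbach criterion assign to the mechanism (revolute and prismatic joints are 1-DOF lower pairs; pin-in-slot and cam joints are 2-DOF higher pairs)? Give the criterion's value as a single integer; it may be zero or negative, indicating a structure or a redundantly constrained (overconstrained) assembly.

M = 12

L=1 J1=0 J2=0
add link → L=2 J1=0 J2=0
add link → L=3 J1=0 J2=0
add link → L=4 J1=0 J2=0
P@0,1 dof=1 J1 → L=4 J1=1 J2=0
add link → L=5 J1=1 J2=0
P@3,2 dof=1 J1 → L=5 J1=2 J2=0
add link → L=6 J1=2 J2=0
add link → L=7 J1=2 J2=0
PS@2,1 dof=2 J2 → L=7 J1=2 J2=1
PS@6,3 dof=2 J2 → L=7 J1=2 J2=2
PS@4,3 dof=2 J2 → L=7 J1=2 J2=3
add link → L=8 J1=2 J2=3
PS@3,7 dof=2 J2 → L=8 J1=2 J2=4
R@0,5 dof=1 J1 → L=8 J1=3 J2=4
add link → L=9 J1=3 J2=4
R@8,6 dof=1 J1 → L=9 J1=4 J2=4
M=3(L−1)−2J1−J2=3·8−2·4−4=12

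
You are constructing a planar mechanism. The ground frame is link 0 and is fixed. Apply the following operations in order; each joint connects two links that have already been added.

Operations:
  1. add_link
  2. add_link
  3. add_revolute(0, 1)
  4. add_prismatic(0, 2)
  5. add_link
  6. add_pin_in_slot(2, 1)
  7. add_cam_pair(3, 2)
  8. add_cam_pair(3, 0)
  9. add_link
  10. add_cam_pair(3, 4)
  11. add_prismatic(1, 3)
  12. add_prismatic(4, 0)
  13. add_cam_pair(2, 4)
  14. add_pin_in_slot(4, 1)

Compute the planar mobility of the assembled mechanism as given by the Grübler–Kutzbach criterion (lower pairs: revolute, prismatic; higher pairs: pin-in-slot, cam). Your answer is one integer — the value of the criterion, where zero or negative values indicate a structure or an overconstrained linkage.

M = -2

(L,J1,J2)=(1,0,0); link0 fixed
link1: (2,0,0)
link2: (3,0,0)
R 0-1 [J1]: (3,1,0)
P 0-2 [J1]: (3,2,0)
link3: (4,2,0)
PS 2-1 [J2]: (4,2,1)
C 3-2 [J2]: (4,2,2)
C 3-0 [J2]: (4,2,3)
link4: (5,2,3)
C 3-4 [J2]: (5,2,4)
P 1-3 [J1]: (5,3,4)
P 4-0 [J1]: (5,4,4)
C 2-4 [J2]: (5,4,5)
PS 4-1 [J2]: (5,4,6)
Grübler: 3·4 − 2·4 − 6 = -2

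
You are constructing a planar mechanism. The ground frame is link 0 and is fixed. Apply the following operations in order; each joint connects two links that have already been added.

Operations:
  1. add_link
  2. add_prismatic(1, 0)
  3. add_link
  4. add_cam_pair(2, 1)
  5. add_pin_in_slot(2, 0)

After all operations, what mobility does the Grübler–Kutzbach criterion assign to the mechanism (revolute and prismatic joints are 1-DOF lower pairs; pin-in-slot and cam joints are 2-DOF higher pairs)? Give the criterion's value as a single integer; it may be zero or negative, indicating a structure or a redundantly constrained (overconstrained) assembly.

L=1 J1=0 J2=0
add link → L=2 J1=0 J2=0
P@1,0 dof=1 J1 → L=2 J1=1 J2=0
add link → L=3 J1=1 J2=0
C@2,1 dof=2 J2 → L=3 J1=1 J2=1
PS@2,0 dof=2 J2 → L=3 J1=1 J2=2
M=3(L−1)−2J1−J2=3·2−2·1−2=2

M = 2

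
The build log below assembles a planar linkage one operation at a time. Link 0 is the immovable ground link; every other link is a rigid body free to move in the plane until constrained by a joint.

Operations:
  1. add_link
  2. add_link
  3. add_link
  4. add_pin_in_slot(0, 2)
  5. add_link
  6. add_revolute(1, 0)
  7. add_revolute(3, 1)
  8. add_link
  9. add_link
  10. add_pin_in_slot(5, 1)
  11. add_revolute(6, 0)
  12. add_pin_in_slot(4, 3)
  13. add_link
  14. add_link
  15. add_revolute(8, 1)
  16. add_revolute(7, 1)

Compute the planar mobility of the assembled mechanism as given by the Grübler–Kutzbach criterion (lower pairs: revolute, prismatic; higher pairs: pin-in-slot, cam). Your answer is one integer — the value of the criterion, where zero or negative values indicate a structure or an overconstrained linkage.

M = 11

link 0 = ground. State L|J1|J2 = 1|0|0
+link1  2|0|0
+link2  3|0|0
+link3  4|0|0
PS(0,2) f=2→J2  4|0|1
+link4  5|0|1
R(1,0) f=1→J1  5|1|1
R(3,1) f=1→J1  5|2|1
+link5  6|2|1
+link6  7|2|1
PS(5,1) f=2→J2  7|2|2
R(6,0) f=1→J1  7|3|2
PS(4,3) f=2→J2  7|3|3
+link7  8|3|3
+link8  9|3|3
R(8,1) f=1→J1  9|4|3
R(7,1) f=1→J1  9|5|3
M = 3(9−1)−2·5−3 = 24−10−3 = 11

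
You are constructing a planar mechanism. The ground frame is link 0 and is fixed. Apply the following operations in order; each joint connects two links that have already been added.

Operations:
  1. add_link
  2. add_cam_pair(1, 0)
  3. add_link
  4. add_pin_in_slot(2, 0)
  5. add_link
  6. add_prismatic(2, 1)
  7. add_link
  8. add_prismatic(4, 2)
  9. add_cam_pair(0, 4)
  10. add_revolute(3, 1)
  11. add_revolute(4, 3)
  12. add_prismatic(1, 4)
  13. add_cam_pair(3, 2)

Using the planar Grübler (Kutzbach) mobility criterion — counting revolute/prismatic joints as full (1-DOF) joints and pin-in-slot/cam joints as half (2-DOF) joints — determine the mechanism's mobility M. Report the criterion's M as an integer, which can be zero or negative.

M = -2

link 0 = ground. State L|J1|J2 = 1|0|0
+link1  2|0|0
C(1,0) f=2→J2  2|0|1
+link2  3|0|1
PS(2,0) f=2→J2  3|0|2
+link3  4|0|2
P(2,1) f=1→J1  4|1|2
+link4  5|1|2
P(4,2) f=1→J1  5|2|2
C(0,4) f=2→J2  5|2|3
R(3,1) f=1→J1  5|3|3
R(4,3) f=1→J1  5|4|3
P(1,4) f=1→J1  5|5|3
C(3,2) f=2→J2  5|5|4
M = 3(5−1)−2·5−4 = 12−10−4 = -2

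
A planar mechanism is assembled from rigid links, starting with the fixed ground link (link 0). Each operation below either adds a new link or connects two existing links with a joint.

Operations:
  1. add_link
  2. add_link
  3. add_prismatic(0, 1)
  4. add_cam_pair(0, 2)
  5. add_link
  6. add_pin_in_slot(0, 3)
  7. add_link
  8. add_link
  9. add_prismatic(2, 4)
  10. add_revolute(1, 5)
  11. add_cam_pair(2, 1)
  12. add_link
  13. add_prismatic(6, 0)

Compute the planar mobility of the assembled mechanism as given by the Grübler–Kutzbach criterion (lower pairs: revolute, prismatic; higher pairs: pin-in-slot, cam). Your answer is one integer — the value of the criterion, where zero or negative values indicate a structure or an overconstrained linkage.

L=1 J1=0 J2=0
add link → L=2 J1=0 J2=0
add link → L=3 J1=0 J2=0
P@0,1 dof=1 J1 → L=3 J1=1 J2=0
C@0,2 dof=2 J2 → L=3 J1=1 J2=1
add link → L=4 J1=1 J2=1
PS@0,3 dof=2 J2 → L=4 J1=1 J2=2
add link → L=5 J1=1 J2=2
add link → L=6 J1=1 J2=2
P@2,4 dof=1 J1 → L=6 J1=2 J2=2
R@1,5 dof=1 J1 → L=6 J1=3 J2=2
C@2,1 dof=2 J2 → L=6 J1=3 J2=3
add link → L=7 J1=3 J2=3
P@6,0 dof=1 J1 → L=7 J1=4 J2=3
M=3(L−1)−2J1−J2=3·6−2·4−3=7

M = 7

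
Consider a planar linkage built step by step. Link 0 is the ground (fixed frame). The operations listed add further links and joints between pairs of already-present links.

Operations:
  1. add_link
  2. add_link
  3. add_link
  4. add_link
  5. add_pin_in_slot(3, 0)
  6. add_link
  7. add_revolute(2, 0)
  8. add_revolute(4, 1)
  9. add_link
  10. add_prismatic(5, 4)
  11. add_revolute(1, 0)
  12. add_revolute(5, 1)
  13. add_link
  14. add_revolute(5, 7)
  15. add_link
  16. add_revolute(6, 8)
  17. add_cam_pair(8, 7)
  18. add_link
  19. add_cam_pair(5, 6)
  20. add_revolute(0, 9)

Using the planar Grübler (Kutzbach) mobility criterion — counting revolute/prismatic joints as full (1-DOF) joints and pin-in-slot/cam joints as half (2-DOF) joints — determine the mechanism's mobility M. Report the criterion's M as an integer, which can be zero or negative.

ground; <1,0,0>
#1 <2,0,0>
#2 <3,0,0>
#3 <4,0,0>
#4 <5,0,0>
PS:3↔0 J2 <5,0,1>
#5 <6,0,1>
R:2↔0 J1 <6,1,1>
R:4↔1 J1 <6,2,1>
#6 <7,2,1>
P:5↔4 J1 <7,3,1>
R:1↔0 J1 <7,4,1>
R:5↔1 J1 <7,5,1>
#7 <8,5,1>
R:5↔7 J1 <8,6,1>
#8 <9,6,1>
R:6↔8 J1 <9,7,1>
C:8↔7 J2 <9,7,2>
#9 <10,7,2>
C:5↔6 J2 <10,7,3>
R:0↔9 J1 <10,8,3>
3×9 − 2×8 − 1×3 = 8

M = 8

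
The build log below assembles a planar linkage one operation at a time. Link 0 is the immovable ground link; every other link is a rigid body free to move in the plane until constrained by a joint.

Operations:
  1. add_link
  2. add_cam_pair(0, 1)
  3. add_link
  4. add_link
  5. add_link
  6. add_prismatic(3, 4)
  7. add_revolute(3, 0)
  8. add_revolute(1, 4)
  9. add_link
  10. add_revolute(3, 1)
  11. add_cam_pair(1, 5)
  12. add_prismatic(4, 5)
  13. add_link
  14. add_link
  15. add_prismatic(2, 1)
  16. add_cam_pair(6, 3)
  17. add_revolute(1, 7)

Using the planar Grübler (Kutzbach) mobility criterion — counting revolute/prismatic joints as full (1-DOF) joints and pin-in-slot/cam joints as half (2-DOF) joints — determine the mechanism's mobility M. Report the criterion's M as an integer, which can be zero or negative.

M = 4

L=1 J1=0 J2=0
add link → L=2 J1=0 J2=0
C@0,1 dof=2 J2 → L=2 J1=0 J2=1
add link → L=3 J1=0 J2=1
add link → L=4 J1=0 J2=1
add link → L=5 J1=0 J2=1
P@3,4 dof=1 J1 → L=5 J1=1 J2=1
R@3,0 dof=1 J1 → L=5 J1=2 J2=1
R@1,4 dof=1 J1 → L=5 J1=3 J2=1
add link → L=6 J1=3 J2=1
R@3,1 dof=1 J1 → L=6 J1=4 J2=1
C@1,5 dof=2 J2 → L=6 J1=4 J2=2
P@4,5 dof=1 J1 → L=6 J1=5 J2=2
add link → L=7 J1=5 J2=2
add link → L=8 J1=5 J2=2
P@2,1 dof=1 J1 → L=8 J1=6 J2=2
C@6,3 dof=2 J2 → L=8 J1=6 J2=3
R@1,7 dof=1 J1 → L=8 J1=7 J2=3
M=3(L−1)−2J1−J2=3·7−2·7−3=4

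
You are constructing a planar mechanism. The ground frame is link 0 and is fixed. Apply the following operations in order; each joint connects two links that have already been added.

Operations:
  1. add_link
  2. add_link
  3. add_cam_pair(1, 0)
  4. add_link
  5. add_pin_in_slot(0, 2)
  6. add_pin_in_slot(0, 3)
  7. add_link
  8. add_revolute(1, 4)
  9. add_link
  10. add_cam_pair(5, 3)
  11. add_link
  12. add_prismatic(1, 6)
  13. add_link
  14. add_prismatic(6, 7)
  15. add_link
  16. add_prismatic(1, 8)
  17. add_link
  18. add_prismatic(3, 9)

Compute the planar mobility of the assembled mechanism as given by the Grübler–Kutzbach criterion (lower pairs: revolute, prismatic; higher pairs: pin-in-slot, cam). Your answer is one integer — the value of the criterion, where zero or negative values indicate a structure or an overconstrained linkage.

(L,J1,J2)=(1,0,0); link0 fixed
link1: (2,0,0)
link2: (3,0,0)
C 1-0 [J2]: (3,0,1)
link3: (4,0,1)
PS 0-2 [J2]: (4,0,2)
PS 0-3 [J2]: (4,0,3)
link4: (5,0,3)
R 1-4 [J1]: (5,1,3)
link5: (6,1,3)
C 5-3 [J2]: (6,1,4)
link6: (7,1,4)
P 1-6 [J1]: (7,2,4)
link7: (8,2,4)
P 6-7 [J1]: (8,3,4)
link8: (9,3,4)
P 1-8 [J1]: (9,4,4)
link9: (10,4,4)
P 3-9 [J1]: (10,5,4)
Grübler: 3·9 − 2·5 − 4 = 13

M = 13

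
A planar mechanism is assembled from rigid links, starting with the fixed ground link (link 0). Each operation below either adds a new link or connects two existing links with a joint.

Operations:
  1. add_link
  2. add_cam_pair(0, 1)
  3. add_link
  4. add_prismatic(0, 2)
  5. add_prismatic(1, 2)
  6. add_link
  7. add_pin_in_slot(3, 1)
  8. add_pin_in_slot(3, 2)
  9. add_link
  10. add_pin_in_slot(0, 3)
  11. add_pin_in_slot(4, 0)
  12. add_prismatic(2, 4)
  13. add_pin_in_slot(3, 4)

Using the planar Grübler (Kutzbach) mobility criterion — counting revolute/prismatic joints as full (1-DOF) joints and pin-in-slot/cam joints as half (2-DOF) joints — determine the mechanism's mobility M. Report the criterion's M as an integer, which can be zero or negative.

[1;0;0] (link 0 is ground)
L+ [2;0;0]
C(0,1)∈J2 [2;0;1]
L+ [3;0;1]
P(0,2)∈J1 [3;1;1]
P(1,2)∈J1 [3;2;1]
L+ [4;2;1]
PS(3,1)∈J2 [4;2;2]
PS(3,2)∈J2 [4;2;3]
L+ [5;2;3]
PS(0,3)∈J2 [5;2;4]
PS(4,0)∈J2 [5;2;5]
P(2,4)∈J1 [5;3;5]
PS(3,4)∈J2 [5;3;6]
mobility = 12 − 6 − 6 = 0

M = 0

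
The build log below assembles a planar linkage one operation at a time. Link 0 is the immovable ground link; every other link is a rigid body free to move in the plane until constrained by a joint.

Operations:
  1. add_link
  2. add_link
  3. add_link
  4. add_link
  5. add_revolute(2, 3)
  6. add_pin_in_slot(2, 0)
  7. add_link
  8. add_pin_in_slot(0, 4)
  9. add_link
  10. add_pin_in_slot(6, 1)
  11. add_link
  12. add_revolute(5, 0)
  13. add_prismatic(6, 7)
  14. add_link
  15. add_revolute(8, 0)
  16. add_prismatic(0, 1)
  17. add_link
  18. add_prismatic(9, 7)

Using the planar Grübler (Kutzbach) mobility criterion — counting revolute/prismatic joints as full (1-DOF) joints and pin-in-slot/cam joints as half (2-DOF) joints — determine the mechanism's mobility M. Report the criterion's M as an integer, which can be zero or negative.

ground; <1,0,0>
#1 <2,0,0>
#2 <3,0,0>
#3 <4,0,0>
#4 <5,0,0>
R:2↔3 J1 <5,1,0>
PS:2↔0 J2 <5,1,1>
#5 <6,1,1>
PS:0↔4 J2 <6,1,2>
#6 <7,1,2>
PS:6↔1 J2 <7,1,3>
#7 <8,1,3>
R:5↔0 J1 <8,2,3>
P:6↔7 J1 <8,3,3>
#8 <9,3,3>
R:8↔0 J1 <9,4,3>
P:0↔1 J1 <9,5,3>
#9 <10,5,3>
P:9↔7 J1 <10,6,3>
3×9 − 2×6 − 1×3 = 12

M = 12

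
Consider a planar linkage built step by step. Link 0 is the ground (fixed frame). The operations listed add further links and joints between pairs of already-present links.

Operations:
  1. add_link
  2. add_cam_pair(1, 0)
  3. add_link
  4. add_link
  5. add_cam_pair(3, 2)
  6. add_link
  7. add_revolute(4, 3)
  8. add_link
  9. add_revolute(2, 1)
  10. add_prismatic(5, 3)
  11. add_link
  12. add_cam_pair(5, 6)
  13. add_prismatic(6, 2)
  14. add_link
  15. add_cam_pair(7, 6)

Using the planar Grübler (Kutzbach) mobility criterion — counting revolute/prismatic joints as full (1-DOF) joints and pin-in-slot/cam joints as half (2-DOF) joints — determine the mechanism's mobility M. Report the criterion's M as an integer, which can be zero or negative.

link 0 = ground. State L|J1|J2 = 1|0|0
+link1  2|0|0
C(1,0) f=2→J2  2|0|1
+link2  3|0|1
+link3  4|0|1
C(3,2) f=2→J2  4|0|2
+link4  5|0|2
R(4,3) f=1→J1  5|1|2
+link5  6|1|2
R(2,1) f=1→J1  6|2|2
P(5,3) f=1→J1  6|3|2
+link6  7|3|2
C(5,6) f=2→J2  7|3|3
P(6,2) f=1→J1  7|4|3
+link7  8|4|3
C(7,6) f=2→J2  8|4|4
M = 3(8−1)−2·4−4 = 21−8−4 = 9

M = 9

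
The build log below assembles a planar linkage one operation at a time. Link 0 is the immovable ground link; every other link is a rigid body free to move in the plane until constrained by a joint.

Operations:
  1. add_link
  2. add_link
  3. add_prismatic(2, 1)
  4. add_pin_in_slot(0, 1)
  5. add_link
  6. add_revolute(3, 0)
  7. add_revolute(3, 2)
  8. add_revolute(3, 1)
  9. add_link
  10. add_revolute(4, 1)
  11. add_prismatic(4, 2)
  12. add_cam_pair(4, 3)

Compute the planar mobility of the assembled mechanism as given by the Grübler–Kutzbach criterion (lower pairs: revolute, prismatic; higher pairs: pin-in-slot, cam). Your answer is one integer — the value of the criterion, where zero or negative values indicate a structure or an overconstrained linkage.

M = -2

link 0 = ground. State L|J1|J2 = 1|0|0
+link1  2|0|0
+link2  3|0|0
P(2,1) f=1→J1  3|1|0
PS(0,1) f=2→J2  3|1|1
+link3  4|1|1
R(3,0) f=1→J1  4|2|1
R(3,2) f=1→J1  4|3|1
R(3,1) f=1→J1  4|4|1
+link4  5|4|1
R(4,1) f=1→J1  5|5|1
P(4,2) f=1→J1  5|6|1
C(4,3) f=2→J2  5|6|2
M = 3(5−1)−2·6−2 = 12−12−2 = -2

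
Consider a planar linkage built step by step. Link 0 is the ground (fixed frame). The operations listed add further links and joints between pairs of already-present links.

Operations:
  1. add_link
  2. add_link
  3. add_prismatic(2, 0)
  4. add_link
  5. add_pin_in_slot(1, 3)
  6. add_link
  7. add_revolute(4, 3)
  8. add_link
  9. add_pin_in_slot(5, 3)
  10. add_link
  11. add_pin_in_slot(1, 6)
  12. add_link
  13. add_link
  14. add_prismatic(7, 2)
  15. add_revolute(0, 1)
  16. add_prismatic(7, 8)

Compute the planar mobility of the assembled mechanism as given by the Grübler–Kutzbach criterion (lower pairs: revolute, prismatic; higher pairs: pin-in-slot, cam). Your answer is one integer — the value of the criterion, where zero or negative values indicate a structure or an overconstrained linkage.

M = 11

(L,J1,J2)=(1,0,0); link0 fixed
link1: (2,0,0)
link2: (3,0,0)
P 2-0 [J1]: (3,1,0)
link3: (4,1,0)
PS 1-3 [J2]: (4,1,1)
link4: (5,1,1)
R 4-3 [J1]: (5,2,1)
link5: (6,2,1)
PS 5-3 [J2]: (6,2,2)
link6: (7,2,2)
PS 1-6 [J2]: (7,2,3)
link7: (8,2,3)
link8: (9,2,3)
P 7-2 [J1]: (9,3,3)
R 0-1 [J1]: (9,4,3)
P 7-8 [J1]: (9,5,3)
Grübler: 3·8 − 2·5 − 3 = 11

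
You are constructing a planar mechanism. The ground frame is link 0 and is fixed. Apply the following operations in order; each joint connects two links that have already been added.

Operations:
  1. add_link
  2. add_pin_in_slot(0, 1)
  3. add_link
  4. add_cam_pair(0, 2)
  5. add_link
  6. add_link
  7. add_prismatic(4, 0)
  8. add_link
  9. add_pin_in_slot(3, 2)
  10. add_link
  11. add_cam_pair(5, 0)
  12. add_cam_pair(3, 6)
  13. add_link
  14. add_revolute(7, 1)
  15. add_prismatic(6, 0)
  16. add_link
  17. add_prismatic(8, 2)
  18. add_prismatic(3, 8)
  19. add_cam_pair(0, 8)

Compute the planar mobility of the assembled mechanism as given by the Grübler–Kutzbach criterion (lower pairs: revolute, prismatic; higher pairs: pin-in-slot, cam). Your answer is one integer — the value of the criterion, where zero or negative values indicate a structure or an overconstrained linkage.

M = 8

[1;0;0] (link 0 is ground)
L+ [2;0;0]
PS(0,1)∈J2 [2;0;1]
L+ [3;0;1]
C(0,2)∈J2 [3;0;2]
L+ [4;0;2]
L+ [5;0;2]
P(4,0)∈J1 [5;1;2]
L+ [6;1;2]
PS(3,2)∈J2 [6;1;3]
L+ [7;1;3]
C(5,0)∈J2 [7;1;4]
C(3,6)∈J2 [7;1;5]
L+ [8;1;5]
R(7,1)∈J1 [8;2;5]
P(6,0)∈J1 [8;3;5]
L+ [9;3;5]
P(8,2)∈J1 [9;4;5]
P(3,8)∈J1 [9;5;5]
C(0,8)∈J2 [9;5;6]
mobility = 24 − 10 − 6 = 8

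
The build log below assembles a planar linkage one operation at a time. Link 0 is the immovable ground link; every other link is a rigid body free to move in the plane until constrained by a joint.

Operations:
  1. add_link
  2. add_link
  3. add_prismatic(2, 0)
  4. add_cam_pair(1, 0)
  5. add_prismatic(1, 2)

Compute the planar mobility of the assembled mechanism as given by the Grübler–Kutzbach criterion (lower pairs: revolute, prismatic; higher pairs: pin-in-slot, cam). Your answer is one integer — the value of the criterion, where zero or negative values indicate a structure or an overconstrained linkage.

M = 1

link 0 = ground. State L|J1|J2 = 1|0|0
+link1  2|0|0
+link2  3|0|0
P(2,0) f=1→J1  3|1|0
C(1,0) f=2→J2  3|1|1
P(1,2) f=1→J1  3|2|1
M = 3(3−1)−2·2−1 = 6−4−1 = 1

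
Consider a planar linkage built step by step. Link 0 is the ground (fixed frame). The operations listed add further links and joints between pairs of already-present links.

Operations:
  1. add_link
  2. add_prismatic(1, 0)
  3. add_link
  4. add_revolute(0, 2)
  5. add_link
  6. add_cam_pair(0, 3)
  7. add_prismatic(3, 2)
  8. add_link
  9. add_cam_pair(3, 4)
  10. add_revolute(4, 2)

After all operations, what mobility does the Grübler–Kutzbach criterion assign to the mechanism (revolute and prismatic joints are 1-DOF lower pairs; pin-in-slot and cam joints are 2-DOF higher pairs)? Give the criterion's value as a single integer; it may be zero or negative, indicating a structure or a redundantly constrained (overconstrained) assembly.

M = 2

[1;0;0] (link 0 is ground)
L+ [2;0;0]
P(1,0)∈J1 [2;1;0]
L+ [3;1;0]
R(0,2)∈J1 [3;2;0]
L+ [4;2;0]
C(0,3)∈J2 [4;2;1]
P(3,2)∈J1 [4;3;1]
L+ [5;3;1]
C(3,4)∈J2 [5;3;2]
R(4,2)∈J1 [5;4;2]
mobility = 12 − 8 − 2 = 2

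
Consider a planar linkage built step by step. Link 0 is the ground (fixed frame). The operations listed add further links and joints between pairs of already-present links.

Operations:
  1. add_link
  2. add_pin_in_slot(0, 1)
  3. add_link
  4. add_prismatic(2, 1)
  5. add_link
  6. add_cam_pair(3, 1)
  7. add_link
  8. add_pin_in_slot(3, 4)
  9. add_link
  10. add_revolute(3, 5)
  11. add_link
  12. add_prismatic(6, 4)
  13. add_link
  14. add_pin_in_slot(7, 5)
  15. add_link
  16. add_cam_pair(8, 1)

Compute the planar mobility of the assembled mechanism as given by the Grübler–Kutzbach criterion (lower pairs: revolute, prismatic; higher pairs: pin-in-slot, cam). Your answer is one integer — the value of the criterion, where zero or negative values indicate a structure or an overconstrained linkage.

M = 13

link 0 = ground. State L|J1|J2 = 1|0|0
+link1  2|0|0
PS(0,1) f=2→J2  2|0|1
+link2  3|0|1
P(2,1) f=1→J1  3|1|1
+link3  4|1|1
C(3,1) f=2→J2  4|1|2
+link4  5|1|2
PS(3,4) f=2→J2  5|1|3
+link5  6|1|3
R(3,5) f=1→J1  6|2|3
+link6  7|2|3
P(6,4) f=1→J1  7|3|3
+link7  8|3|3
PS(7,5) f=2→J2  8|3|4
+link8  9|3|4
C(8,1) f=2→J2  9|3|5
M = 3(9−1)−2·3−5 = 24−6−5 = 13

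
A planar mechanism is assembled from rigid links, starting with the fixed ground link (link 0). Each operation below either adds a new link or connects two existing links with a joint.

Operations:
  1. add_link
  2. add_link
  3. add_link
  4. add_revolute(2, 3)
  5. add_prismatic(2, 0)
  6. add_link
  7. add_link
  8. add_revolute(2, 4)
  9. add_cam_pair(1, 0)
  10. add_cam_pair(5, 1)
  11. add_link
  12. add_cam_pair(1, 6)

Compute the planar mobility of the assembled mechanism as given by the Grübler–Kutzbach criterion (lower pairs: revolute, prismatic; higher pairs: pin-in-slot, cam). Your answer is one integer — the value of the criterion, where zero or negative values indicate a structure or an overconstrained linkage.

M = 9

link 0 = ground. State L|J1|J2 = 1|0|0
+link1  2|0|0
+link2  3|0|0
+link3  4|0|0
R(2,3) f=1→J1  4|1|0
P(2,0) f=1→J1  4|2|0
+link4  5|2|0
+link5  6|2|0
R(2,4) f=1→J1  6|3|0
C(1,0) f=2→J2  6|3|1
C(5,1) f=2→J2  6|3|2
+link6  7|3|2
C(1,6) f=2→J2  7|3|3
M = 3(7−1)−2·3−3 = 18−6−3 = 9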